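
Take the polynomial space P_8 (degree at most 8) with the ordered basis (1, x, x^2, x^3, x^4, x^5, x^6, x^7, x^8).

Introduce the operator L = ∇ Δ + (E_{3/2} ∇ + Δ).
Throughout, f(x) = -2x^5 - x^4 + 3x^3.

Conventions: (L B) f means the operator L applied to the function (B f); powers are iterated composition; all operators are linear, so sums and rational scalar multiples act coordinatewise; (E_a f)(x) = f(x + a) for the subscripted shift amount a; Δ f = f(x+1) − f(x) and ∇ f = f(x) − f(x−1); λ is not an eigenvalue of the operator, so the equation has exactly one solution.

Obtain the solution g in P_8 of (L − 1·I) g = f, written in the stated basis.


the result is g(x) = 2x^5 + 21x^4 + 265x^3 + 2305x^2 + 13632x + 320803/8

write g with unknown coordinates in the stated basis and equate coefficients in (L − 1·I) g = f
solving from the highest basis element down gives g = 2x^5 + 21x^4 + 265x^3 + 2305x^2 + 13632x + 320803/8
check: L g = 20x^4 + 268x^3 + 2305x^2 + 13632x + 320803/8
so L g − 1·g = -2x^5 - x^4 + 3x^3 = f ✓


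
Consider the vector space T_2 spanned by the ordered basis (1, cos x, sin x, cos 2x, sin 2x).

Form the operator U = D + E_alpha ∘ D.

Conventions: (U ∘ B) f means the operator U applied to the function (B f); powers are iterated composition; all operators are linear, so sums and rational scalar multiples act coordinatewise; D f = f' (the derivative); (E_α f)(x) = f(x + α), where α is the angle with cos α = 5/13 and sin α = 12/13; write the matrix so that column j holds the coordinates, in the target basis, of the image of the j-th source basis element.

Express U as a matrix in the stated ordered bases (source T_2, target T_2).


the matrix is [[0, 0, 0, 0, 0]; [0, -12/13, 18/13, 0, 0]; [0, -18/13, -12/13, 0, 0]; [0, 0, 0, -240/169, 100/169]; [0, 0, 0, -100/169, -240/169]] (rows listed top to bottom)

image of 1: 0
image of cos x: -(12/13)cos x - (18/13)sin x
image of sin x: (18/13)cos x - (12/13)sin x
image of cos 2x: -(240/169)cos 2x - (100/169)sin 2x
image of sin 2x: (100/169)cos 2x - (240/169)sin 2x
each image's coordinates form column j of the matrix


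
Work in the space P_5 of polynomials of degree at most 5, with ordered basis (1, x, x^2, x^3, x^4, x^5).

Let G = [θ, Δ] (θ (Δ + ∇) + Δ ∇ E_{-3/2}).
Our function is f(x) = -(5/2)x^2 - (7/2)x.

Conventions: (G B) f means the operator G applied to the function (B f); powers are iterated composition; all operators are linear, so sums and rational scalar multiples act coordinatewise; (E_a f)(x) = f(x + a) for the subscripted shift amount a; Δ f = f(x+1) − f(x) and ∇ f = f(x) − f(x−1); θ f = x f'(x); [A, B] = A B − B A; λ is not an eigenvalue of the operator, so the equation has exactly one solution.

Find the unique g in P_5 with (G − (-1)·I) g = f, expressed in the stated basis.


write g with unknown coordinates in the stated basis and equate coefficients in (G − (-1)·I) g = f
solving from the highest basis element down gives g = -(5/2)x^2 - (7/2)x - 10
check: G g = 10
so G g − (-1)·g = -(5/2)x^2 - (7/2)x = f ✓

the image equals g(x) = -(5/2)x^2 - (7/2)x - 10


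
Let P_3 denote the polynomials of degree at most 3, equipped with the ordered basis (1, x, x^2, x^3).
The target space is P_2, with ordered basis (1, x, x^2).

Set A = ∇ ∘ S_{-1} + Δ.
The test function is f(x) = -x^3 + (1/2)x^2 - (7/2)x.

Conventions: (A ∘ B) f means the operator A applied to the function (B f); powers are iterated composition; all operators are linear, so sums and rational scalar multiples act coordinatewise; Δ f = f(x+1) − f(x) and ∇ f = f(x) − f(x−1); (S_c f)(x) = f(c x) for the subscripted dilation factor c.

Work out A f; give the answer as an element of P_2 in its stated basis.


g(x) = -4x

S_{-1} f = x^3 + (1/2)x^2 + (7/2)x
∇ S_{-1} f = 3x^2 - 2x + 4
Δ f = -3x^2 - 2x - 4
(∇ ∘ S_{-1} + Δ) f = -4x


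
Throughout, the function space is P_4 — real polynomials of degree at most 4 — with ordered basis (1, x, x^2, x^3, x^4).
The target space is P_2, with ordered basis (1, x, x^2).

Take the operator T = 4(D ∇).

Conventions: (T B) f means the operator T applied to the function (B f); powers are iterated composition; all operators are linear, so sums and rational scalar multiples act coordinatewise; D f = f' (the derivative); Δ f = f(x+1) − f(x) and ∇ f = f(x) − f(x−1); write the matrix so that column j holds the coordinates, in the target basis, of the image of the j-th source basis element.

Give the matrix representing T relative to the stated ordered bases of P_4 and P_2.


image of 1: 0
image of x: 0
image of x^2: 8
image of x^3: 24x - 12
image of x^4: 48x^2 - 48x + 16
each image's coordinates form column j of the matrix

the matrix is [[0, 0, 8, -12, 16]; [0, 0, 0, 24, -48]; [0, 0, 0, 0, 48]] (rows listed top to bottom)


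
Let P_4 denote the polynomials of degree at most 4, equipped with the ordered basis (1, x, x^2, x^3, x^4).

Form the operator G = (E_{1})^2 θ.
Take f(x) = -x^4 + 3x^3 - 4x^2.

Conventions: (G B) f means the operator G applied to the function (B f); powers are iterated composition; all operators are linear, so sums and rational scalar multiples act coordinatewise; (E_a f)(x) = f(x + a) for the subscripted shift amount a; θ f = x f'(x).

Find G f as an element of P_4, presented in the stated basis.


the image equals g(x) = -4x^4 - 23x^3 - 50x^2 - 52x - 24

θ f = -4x^4 + 9x^3 - 8x^2
E_{1} θ f = -4x^4 - 7x^3 - 5x^2 - 5x - 3
E_{1} E_{1} θ f = -4x^4 - 23x^3 - 50x^2 - 52x - 24


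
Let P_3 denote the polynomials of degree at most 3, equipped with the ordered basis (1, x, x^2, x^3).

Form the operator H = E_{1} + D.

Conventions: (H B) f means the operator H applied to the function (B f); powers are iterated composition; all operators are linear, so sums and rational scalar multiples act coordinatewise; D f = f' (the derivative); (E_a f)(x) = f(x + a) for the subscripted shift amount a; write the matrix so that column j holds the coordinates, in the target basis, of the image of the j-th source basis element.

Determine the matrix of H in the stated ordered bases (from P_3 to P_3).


the matrix is [[1, 2, 1, 1]; [0, 1, 4, 3]; [0, 0, 1, 6]; [0, 0, 0, 1]] (rows listed top to bottom)

image of 1: 1
image of x: x + 2
image of x^2: x^2 + 4x + 1
image of x^3: x^3 + 6x^2 + 3x + 1
each image's coordinates form column j of the matrix


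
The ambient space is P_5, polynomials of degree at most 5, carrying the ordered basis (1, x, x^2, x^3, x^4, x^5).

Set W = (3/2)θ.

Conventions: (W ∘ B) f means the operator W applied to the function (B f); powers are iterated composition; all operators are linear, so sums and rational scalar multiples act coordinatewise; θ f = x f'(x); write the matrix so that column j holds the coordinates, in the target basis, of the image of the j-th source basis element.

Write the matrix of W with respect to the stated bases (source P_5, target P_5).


the matrix is [[0, 0, 0, 0, 0, 0]; [0, 3/2, 0, 0, 0, 0]; [0, 0, 3, 0, 0, 0]; [0, 0, 0, 9/2, 0, 0]; [0, 0, 0, 0, 6, 0]; [0, 0, 0, 0, 0, 15/2]] (rows listed top to bottom)

image of 1: 0
image of x: (3/2)x
image of x^2: 3x^2
image of x^3: (9/2)x^3
image of x^4: 6x^4
image of x^5: (15/2)x^5
each image's coordinates form column j of the matrix


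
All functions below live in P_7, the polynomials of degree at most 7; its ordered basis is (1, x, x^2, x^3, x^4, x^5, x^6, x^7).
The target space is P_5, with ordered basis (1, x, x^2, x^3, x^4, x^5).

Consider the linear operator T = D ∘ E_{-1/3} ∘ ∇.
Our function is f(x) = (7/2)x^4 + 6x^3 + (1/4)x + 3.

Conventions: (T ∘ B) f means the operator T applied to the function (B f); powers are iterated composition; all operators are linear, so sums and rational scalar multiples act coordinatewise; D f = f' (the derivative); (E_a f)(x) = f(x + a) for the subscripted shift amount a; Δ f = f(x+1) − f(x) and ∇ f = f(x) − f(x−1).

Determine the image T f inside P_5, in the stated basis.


∇ f = 14x^3 - 3x^2 - 4x + 11/4
E_{-1/3} ∇ f = 14x^3 - 17x^2 + (8/3)x + 349/108
D (E_{-1/3} ∘ ∇) f = 42x^2 - 34x + 8/3

the image equals g(x) = 42x^2 - 34x + 8/3


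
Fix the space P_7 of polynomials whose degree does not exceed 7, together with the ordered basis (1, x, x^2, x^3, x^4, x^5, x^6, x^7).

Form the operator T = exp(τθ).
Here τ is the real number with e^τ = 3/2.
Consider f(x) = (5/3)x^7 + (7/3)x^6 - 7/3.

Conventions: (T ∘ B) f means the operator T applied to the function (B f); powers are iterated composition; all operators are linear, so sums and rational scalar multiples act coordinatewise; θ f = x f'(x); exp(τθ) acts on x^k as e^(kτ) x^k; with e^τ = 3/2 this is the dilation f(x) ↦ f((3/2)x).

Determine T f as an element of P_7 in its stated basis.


exp(τθ) x^k = e^(kτ) x^k; with e^τ = 3/2 this sends x^k to (3/2)^k x^k
x^6 ↦ 729/64 x^6
x^7 ↦ 2187/128 x^7
applying this coordinatewise to f: exp(τθ) f = (3645/128)x^7 + (1701/64)x^6 - 7/3

the result is g(x) = (3645/128)x^7 + (1701/64)x^6 - 7/3


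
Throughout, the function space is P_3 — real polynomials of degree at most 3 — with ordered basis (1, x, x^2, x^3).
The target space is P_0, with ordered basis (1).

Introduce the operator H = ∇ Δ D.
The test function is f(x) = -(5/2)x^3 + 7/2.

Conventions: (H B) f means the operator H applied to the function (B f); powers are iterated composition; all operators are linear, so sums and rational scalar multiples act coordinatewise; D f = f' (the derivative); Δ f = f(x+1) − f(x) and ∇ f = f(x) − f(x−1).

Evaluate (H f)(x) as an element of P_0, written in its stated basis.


D f = -(15/2)x^2
Δ D f = -15x - 15/2
∇ Δ D f = -15

g(x) = -15


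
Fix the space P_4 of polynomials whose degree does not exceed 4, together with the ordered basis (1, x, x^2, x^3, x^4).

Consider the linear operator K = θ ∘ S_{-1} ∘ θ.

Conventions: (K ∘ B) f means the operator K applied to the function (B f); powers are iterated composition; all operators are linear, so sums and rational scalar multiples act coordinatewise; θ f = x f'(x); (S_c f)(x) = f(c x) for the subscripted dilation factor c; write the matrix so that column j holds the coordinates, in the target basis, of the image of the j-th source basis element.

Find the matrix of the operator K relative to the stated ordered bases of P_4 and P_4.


image of 1: 0
image of x: -x
image of x^2: 4x^2
image of x^3: -9x^3
image of x^4: 16x^4
each image's coordinates form column j of the matrix

the matrix is [[0, 0, 0, 0, 0]; [0, -1, 0, 0, 0]; [0, 0, 4, 0, 0]; [0, 0, 0, -9, 0]; [0, 0, 0, 0, 16]] (rows listed top to bottom)


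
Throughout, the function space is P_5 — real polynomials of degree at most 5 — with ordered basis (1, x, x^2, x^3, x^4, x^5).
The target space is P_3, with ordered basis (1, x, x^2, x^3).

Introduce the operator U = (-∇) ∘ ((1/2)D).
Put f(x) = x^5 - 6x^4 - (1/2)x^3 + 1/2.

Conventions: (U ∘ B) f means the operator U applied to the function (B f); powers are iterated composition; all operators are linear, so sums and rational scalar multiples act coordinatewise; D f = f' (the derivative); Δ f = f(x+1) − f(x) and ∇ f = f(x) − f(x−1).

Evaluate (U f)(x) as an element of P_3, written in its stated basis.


D f = 5x^4 - 24x^3 - (3/2)x^2
((1/2)D) f = (5/2)x^4 - 12x^3 - (3/4)x^2
∇ ((1/2)D) f = 10x^3 - 51x^2 + (89/2)x - 55/4
(-∇) ((1/2)D) f = -10x^3 + 51x^2 - (89/2)x + 55/4

the result is g(x) = -10x^3 + 51x^2 - (89/2)x + 55/4


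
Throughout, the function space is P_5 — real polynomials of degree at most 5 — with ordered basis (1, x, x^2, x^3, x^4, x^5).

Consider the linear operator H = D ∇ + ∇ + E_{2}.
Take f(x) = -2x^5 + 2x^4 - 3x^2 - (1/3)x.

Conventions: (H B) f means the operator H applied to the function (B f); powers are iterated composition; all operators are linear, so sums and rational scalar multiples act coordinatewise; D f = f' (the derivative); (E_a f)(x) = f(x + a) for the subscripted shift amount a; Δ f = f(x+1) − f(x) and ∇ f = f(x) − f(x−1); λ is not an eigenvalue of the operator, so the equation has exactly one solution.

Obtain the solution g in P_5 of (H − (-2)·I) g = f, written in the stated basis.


the result is g(x) = -(2/3)x^5 + 4x^4 - (44/9)x^3 - 13x^2 + (355/9)x - 244/9

write g with unknown coordinates in the stated basis and equate coefficients in (H − (-2)·I) g = f
solving from the highest basis element down gives g = -(2/3)x^5 + 4x^4 - (44/9)x^3 - 13x^2 + (355/9)x - 244/9
check: H g = -(2/3)x^5 - 6x^4 + (88/9)x^3 + 23x^2 - (713/9)x + 488/9
so H g − (-2)·g = -2x^5 + 2x^4 - 3x^2 - (1/3)x = f ✓


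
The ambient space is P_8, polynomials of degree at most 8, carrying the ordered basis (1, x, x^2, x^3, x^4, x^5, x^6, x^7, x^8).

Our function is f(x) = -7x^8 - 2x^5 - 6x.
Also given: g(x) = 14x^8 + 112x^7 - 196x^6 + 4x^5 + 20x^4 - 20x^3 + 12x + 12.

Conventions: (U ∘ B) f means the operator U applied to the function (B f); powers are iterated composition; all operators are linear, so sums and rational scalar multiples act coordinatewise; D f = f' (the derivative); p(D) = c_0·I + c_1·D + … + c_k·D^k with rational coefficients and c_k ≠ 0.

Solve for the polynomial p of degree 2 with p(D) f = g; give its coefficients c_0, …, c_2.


D^0 f = -7x^8 - 2x^5 - 6x
D^1 f = -56x^7 - 10x^4 - 6
D^2 f = -392x^6 - 40x^3
matching coefficients of g against c_0 f + c_1 Df + … from the top degree down determines the c_i
solution: c_0 = -2, c_1 = -2, c_2 = 1/2

p(D) = -2·I − 2·D + (1/2)·D^2, i.e. c_0 = -2, c_1 = -2, c_2 = 1/2


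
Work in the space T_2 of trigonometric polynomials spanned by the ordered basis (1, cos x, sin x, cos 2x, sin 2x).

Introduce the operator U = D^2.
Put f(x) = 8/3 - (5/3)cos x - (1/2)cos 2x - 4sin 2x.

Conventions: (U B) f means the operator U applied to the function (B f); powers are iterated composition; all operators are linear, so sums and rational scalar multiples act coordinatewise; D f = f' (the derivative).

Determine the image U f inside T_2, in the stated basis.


the result is g(x) = (5/3)cos x + 2cos 2x + 16sin 2x

D f = (5/3)sin x - 8cos 2x + sin 2x
D D f = (5/3)cos x + 2cos 2x + 16sin 2x


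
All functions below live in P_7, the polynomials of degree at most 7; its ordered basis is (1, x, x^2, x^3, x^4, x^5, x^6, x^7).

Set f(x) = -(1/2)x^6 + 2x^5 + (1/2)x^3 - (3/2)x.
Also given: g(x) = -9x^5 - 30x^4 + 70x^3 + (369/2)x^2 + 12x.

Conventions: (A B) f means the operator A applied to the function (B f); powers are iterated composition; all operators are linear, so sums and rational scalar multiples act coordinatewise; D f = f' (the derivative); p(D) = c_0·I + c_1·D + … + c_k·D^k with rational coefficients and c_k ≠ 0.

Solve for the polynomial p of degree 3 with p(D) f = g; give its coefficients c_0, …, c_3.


D^0 f = -(1/2)x^6 + 2x^5 + (1/2)x^3 - (3/2)x
D^1 f = -3x^5 + 10x^4 + (3/2)x^2 - 3/2
D^2 f = -15x^4 + 40x^3 + 3x
D^3 f = -60x^3 + 120x^2 + 3
matching coefficients of g against c_0 f + c_1 Df + … from the top degree down determines the c_i
solution: c_0 = 0, c_1 = 3, c_2 = 4, c_3 = 3/2

c_0 = 0, c_1 = 3, c_2 = 4, c_3 = 3/2


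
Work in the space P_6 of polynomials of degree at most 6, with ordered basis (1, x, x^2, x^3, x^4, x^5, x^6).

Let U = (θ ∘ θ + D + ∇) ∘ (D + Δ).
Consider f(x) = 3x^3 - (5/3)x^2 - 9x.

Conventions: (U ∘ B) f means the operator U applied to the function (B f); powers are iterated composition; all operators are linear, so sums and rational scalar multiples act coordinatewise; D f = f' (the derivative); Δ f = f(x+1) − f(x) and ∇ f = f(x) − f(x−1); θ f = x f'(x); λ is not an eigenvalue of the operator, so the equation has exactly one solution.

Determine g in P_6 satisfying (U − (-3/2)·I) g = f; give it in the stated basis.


write g with unknown coordinates in the stated basis and equate coefficients in (U − (-3/2)·I) g = f
solving from the highest basis element down gives g = 2x^3 - (298/9)x^2 + (1250/27)x + 4768/27
check: U g = 48x^2 - (706/9)x - 2384/9
so U g − (-3/2)·g = 3x^3 - (5/3)x^2 - 9x = f ✓

g(x) = 2x^3 - (298/9)x^2 + (1250/27)x + 4768/27


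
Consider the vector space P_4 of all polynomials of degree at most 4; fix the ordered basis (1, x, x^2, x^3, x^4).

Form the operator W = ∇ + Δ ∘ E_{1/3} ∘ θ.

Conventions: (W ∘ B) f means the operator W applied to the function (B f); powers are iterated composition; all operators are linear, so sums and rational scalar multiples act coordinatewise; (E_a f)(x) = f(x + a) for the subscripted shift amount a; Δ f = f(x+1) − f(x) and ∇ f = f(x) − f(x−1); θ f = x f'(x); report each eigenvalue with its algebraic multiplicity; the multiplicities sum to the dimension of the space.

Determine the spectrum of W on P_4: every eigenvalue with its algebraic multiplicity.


λ = 0 (multiplicity 5)

image of 1: 0
image of x: 2
image of x^2: 6x + 7/3
image of x^3: 12x^2 + 12x + 8
image of x^4: 20x^3 + 34x^2 + (124/3)x + 313/27
the matrix is upper triangular; its diagonal is (0, 0, 0, 0, 0)
for a triangular matrix the eigenvalues are the diagonal entries, with algebraic multiplicity their repetition count


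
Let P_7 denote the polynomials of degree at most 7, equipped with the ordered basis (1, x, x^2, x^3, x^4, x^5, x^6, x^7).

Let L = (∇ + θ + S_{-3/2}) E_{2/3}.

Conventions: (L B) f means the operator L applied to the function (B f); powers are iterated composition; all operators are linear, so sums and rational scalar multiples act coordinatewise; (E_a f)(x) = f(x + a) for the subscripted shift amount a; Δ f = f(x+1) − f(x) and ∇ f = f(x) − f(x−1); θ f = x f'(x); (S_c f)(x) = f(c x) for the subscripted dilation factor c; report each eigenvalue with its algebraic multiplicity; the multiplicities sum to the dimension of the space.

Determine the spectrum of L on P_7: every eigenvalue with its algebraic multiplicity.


image of 1: 1
image of x: -(1/2)x + 5/3
image of x^2: (17/4)x^2 + (4/3)x + 7/9
image of x^3: -(3/8)x^3 + (23/2)x^2 + (1/3)x + 17/27
image of x^4: (145/16)x^4 + 3x^3 + (40/3)x^2 + (20/27)x + 31/81
image of x^5: -(83/32)x^5 + (845/24)x^4 + (5/3)x^3 + (430/27)x^2 + (35/81)x + 65/243
image of x^6: (1113/64)x^6 - (35/8)x^5 + (785/12)x^4 + (40/9)x^3 + (415/27)x^2 + (34/81)x + 127/729
image of x^7: -(1291/128)x^7 + (2821/32)x^6 - (413/24)x^5 + (5705/54)x^4 + (35/9)x^3 + (1183/81)x^2 + (217/729)x + 257/2187
the matrix is upper triangular; its diagonal is (1, -1/2, 17/4, -3/8, 145/16, -83/32, 1113/64, -1291/128)
for a triangular matrix the eigenvalues are the diagonal entries, with algebraic multiplicity their repetition count

λ = -1291/128 (multiplicity 1), λ = -83/32 (multiplicity 1), λ = -1/2 (multiplicity 1), λ = -3/8 (multiplicity 1), λ = 1 (multiplicity 1), λ = 17/4 (multiplicity 1), λ = 145/16 (multiplicity 1), λ = 1113/64 (multiplicity 1)


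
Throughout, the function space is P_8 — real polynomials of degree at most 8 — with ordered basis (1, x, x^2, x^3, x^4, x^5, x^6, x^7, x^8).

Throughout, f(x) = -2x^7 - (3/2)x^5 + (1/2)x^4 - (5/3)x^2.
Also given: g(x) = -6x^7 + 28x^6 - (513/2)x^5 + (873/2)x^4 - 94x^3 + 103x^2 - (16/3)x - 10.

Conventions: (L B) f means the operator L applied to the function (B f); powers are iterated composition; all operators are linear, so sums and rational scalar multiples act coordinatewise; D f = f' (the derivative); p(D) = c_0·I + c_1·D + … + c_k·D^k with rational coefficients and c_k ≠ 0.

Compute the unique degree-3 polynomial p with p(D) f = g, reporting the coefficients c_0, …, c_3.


p(D) = 3·I − 2·D + 3·D^2 − D^3, i.e. c_0 = 3, c_1 = -2, c_2 = 3, c_3 = -1

D^0 f = -2x^7 - (3/2)x^5 + (1/2)x^4 - (5/3)x^2
D^1 f = -14x^6 - (15/2)x^4 + 2x^3 - (10/3)x
D^2 f = -84x^5 - 30x^3 + 6x^2 - 10/3
D^3 f = -420x^4 - 90x^2 + 12x
matching coefficients of g against c_0 f + c_1 Df + … from the top degree down determines the c_i
solution: c_0 = 3, c_1 = -2, c_2 = 3, c_3 = -1


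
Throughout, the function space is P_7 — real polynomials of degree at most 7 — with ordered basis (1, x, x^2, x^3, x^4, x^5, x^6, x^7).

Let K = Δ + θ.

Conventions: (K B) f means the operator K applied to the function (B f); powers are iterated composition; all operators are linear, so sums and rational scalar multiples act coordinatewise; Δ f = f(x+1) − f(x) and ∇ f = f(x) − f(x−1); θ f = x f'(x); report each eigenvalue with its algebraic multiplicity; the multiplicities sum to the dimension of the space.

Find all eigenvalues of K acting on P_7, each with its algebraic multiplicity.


λ = 0 (multiplicity 1), λ = 1 (multiplicity 1), λ = 2 (multiplicity 1), λ = 3 (multiplicity 1), λ = 4 (multiplicity 1), λ = 5 (multiplicity 1), λ = 6 (multiplicity 1), λ = 7 (multiplicity 1)

image of 1: 0
image of x: x + 1
image of x^2: 2x^2 + 2x + 1
image of x^3: 3x^3 + 3x^2 + 3x + 1
image of x^4: 4x^4 + 4x^3 + 6x^2 + 4x + 1
image of x^5: 5x^5 + 5x^4 + 10x^3 + 10x^2 + 5x + 1
image of x^6: 6x^6 + 6x^5 + 15x^4 + 20x^3 + 15x^2 + 6x + 1
image of x^7: 7x^7 + 7x^6 + 21x^5 + 35x^4 + 35x^3 + 21x^2 + 7x + 1
the matrix is upper triangular; its diagonal is (0, 1, 2, 3, 4, 5, 6, 7)
for a triangular matrix the eigenvalues are the diagonal entries, with algebraic multiplicity their repetition count


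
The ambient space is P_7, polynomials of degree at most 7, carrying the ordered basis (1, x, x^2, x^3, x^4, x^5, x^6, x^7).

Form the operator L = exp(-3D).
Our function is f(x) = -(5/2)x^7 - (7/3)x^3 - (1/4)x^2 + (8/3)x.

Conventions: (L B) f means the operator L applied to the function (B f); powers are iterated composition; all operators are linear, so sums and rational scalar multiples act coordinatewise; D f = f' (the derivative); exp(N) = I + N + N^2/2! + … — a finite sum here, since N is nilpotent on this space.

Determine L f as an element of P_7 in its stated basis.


order-1 term: (105/2)x^6 + 21x^2 + (3/2)x - 8
order-2 term: -(945/2)x^5 - 63x - 9/4
order-3 term: (4725/2)x^4 + 63
order-4 term: -(14175/2)x^3
order-5 term: (25515/2)x^2
order-6 term: -(25515/2)x
order-7 term: 10935/2
the series for exp(-3D) f terminates at order 7
exp(-3D) f = -(5/2)x^7 + (105/2)x^6 - (945/2)x^5 + (4725/2)x^4 - (42539/6)x^3 + (51113/4)x^2 - (38449/3)x + 22081/4

g(x) = -(5/2)x^7 + (105/2)x^6 - (945/2)x^5 + (4725/2)x^4 - (42539/6)x^3 + (51113/4)x^2 - (38449/3)x + 22081/4


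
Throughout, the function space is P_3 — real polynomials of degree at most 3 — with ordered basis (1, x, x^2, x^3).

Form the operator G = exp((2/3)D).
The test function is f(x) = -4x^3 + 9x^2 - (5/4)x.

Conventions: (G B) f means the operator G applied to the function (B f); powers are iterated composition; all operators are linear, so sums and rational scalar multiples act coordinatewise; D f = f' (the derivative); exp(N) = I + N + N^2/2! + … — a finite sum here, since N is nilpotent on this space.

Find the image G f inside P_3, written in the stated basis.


the result is g(x) = -4x^3 + x^2 + (65/12)x + 107/54

order-1 term: -8x^2 + 12x - 5/6
order-2 term: -(16/3)x + 4
order-3 term: -32/27
the series for exp((2/3)D) f terminates at order 3
exp((2/3)D) f = -4x^3 + x^2 + (65/12)x + 107/54


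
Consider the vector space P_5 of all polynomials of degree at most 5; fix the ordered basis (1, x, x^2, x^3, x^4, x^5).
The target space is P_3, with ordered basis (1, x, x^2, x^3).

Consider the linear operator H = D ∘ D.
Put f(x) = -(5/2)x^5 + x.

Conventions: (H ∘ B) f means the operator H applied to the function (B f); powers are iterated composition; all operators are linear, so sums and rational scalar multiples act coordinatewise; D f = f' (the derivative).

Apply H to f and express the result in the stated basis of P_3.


the image equals g(x) = -50x^3

D f = -(25/2)x^4 + 1
D D f = -50x^3


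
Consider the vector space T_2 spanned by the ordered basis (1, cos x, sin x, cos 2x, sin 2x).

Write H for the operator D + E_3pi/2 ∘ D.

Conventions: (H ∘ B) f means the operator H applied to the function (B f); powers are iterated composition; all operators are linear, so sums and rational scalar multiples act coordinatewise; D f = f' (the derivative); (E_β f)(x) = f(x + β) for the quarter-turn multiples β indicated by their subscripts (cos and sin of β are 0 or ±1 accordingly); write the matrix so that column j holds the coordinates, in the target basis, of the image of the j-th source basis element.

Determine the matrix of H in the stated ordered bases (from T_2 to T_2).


the matrix is [[0, 0, 0, 0, 0]; [0, 1, 1, 0, 0]; [0, -1, 1, 0, 0]; [0, 0, 0, 0, 0]; [0, 0, 0, 0, 0]] (rows listed top to bottom)

image of 1: 0
image of cos x: cos x - sin x
image of sin x: cos x + sin x
image of cos 2x: 0
image of sin 2x: 0
each image's coordinates form column j of the matrix


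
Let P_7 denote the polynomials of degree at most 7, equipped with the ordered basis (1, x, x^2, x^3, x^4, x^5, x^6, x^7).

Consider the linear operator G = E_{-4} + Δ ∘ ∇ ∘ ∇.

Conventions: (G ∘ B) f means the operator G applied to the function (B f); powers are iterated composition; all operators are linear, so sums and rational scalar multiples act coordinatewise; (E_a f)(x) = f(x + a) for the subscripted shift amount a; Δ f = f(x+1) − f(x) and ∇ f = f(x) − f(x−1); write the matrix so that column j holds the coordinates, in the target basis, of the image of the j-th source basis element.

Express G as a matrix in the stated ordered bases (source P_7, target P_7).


the matrix is [[1, -4, 16, -58, 244, -994, 4036, -16258]; [0, 1, -8, 48, -232, 1220, -5964, 28252]; [0, 0, 1, -12, 96, -580, 3660, -20874]; [0, 0, 0, 1, -16, 160, -1160, 8540]; [0, 0, 0, 0, 1, -20, 240, -2030]; [0, 0, 0, 0, 0, 1, -24, 336]; [0, 0, 0, 0, 0, 0, 1, -28]; [0, 0, 0, 0, 0, 0, 0, 1]] (rows listed top to bottom)

image of 1: 1
image of x: x - 4
image of x^2: x^2 - 8x + 16
image of x^3: x^3 - 12x^2 + 48x - 58
image of x^4: x^4 - 16x^3 + 96x^2 - 232x + 244
image of x^5: x^5 - 20x^4 + 160x^3 - 580x^2 + 1220x - 994
image of x^6: x^6 - 24x^5 + 240x^4 - 1160x^3 + 3660x^2 - 5964x + 4036
image of x^7: x^7 - 28x^6 + 336x^5 - 2030x^4 + 8540x^3 - 20874x^2 + 28252x - 16258
each image's coordinates form column j of the matrix


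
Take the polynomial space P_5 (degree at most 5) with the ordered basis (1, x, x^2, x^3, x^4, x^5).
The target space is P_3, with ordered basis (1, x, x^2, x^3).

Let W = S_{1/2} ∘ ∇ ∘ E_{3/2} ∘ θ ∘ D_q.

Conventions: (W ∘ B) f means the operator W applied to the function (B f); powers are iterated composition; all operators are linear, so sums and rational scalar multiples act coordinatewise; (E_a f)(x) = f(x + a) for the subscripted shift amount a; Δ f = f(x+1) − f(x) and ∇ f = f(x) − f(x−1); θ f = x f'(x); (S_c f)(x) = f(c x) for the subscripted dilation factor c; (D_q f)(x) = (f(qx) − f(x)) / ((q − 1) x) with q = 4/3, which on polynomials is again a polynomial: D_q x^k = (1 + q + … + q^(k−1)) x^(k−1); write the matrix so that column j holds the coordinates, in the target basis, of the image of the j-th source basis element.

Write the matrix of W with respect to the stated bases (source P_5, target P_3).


the matrix is [[0, 0, 7/3, 148/9, 2275/36, 15620/81]; [0, 0, 0, 74/9, 175/3, 20306/81]; [0, 0, 0, 0, 175/12, 3124/27]; [0, 0, 0, 0, 0, 1562/81]] (rows listed top to bottom)

image of 1: 0
image of x: 0
image of x^2: 7/3
image of x^3: (74/9)x + 148/9
image of x^4: (175/12)x^2 + (175/3)x + 2275/36
image of x^5: (1562/81)x^3 + (3124/27)x^2 + (20306/81)x + 15620/81
each image's coordinates form column j of the matrix


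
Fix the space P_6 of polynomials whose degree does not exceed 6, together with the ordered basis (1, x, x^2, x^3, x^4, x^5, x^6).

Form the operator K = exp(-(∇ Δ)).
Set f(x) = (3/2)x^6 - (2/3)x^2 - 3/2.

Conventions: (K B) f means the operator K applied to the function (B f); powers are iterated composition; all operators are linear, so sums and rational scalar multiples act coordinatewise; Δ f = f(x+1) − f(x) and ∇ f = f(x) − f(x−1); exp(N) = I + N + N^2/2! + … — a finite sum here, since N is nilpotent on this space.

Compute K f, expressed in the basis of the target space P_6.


order-1 term: -45x^4 - 45x^2 - 5/3
order-2 term: 270x^2 + 90
order-3 term: -180
the series for exp(-(∇ Δ)) f terminates at order 3
exp(-(∇ Δ)) f = (3/2)x^6 - 45x^4 + (673/3)x^2 - 559/6

the result is g(x) = (3/2)x^6 - 45x^4 + (673/3)x^2 - 559/6


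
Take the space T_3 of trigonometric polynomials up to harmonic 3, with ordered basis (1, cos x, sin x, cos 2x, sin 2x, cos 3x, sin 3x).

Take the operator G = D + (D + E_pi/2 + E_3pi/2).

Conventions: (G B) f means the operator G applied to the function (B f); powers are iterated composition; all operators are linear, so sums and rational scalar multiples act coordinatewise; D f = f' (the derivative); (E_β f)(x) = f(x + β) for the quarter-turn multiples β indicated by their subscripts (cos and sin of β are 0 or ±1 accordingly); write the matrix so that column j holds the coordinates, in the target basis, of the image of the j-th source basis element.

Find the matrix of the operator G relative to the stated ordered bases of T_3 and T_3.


image of 1: 2
image of cos x: -2sin x
image of sin x: 2cos x
image of cos 2x: -2cos 2x - 4sin 2x
image of sin 2x: 4cos 2x - 2sin 2x
image of cos 3x: -6sin 3x
image of sin 3x: 6cos 3x
each image's coordinates form column j of the matrix

the matrix is [[2, 0, 0, 0, 0, 0, 0]; [0, 0, 2, 0, 0, 0, 0]; [0, -2, 0, 0, 0, 0, 0]; [0, 0, 0, -2, 4, 0, 0]; [0, 0, 0, -4, -2, 0, 0]; [0, 0, 0, 0, 0, 0, 6]; [0, 0, 0, 0, 0, -6, 0]] (rows listed top to bottom)


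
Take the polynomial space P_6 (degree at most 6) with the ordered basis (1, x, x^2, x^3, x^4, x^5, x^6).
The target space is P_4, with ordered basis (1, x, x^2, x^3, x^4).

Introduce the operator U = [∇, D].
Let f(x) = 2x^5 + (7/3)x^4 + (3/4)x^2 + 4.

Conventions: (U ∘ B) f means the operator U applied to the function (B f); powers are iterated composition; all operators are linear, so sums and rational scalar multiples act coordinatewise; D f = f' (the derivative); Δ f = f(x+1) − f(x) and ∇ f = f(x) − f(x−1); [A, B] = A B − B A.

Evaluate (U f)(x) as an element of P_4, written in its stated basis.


D f = 10x^4 + (28/3)x^3 + (3/2)x
∇ D f = 40x^3 - 32x^2 + 12x + 5/6
∇ f = 10x^4 - (32/3)x^3 + 6x^2 + (5/6)x - 13/12
D ∇ f = 40x^3 - 32x^2 + 12x + 5/6
[∇, D] f = 0

the image equals g(x) = 0


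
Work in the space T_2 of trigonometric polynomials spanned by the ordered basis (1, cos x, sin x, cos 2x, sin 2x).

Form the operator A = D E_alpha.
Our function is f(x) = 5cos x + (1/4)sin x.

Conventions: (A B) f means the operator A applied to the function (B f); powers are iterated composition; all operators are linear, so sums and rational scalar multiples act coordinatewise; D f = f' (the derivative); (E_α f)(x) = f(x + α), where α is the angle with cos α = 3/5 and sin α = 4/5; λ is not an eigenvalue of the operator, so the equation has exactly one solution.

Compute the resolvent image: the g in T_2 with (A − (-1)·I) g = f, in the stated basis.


the result is g(x) = (17/8)cos x + (61/8)sin x

write g with unknown coordinates in the stated basis and equate coefficients in (A − (-1)·I) g = f
solving from the highest basis element down gives g = (17/8)cos x + (61/8)sin x
check: A g = (23/8)cos x - (59/8)sin x
so A g − (-1)·g = 5cos x + (1/4)sin x = f ✓


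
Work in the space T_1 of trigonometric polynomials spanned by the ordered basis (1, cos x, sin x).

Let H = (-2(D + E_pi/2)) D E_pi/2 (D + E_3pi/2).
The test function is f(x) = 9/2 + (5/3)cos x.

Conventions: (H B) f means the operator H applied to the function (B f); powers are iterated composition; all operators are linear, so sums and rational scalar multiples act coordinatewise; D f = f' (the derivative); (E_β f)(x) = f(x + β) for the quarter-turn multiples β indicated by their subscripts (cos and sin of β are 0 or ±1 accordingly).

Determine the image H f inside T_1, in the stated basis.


D f = -(5/3)sin x
E_3pi/2 f = 9/2 + (5/3)sin x
(D + E_3pi/2) f = 9/2
E_pi/2 (D + E_3pi/2) f = 9/2
D E_pi/2 (D + E_3pi/2) f = 0
D (D E_pi/2) (D + E_3pi/2) f = 0
E_pi/2 (D E_pi/2) (D + E_3pi/2) f = 0
(D + E_pi/2) (D E_pi/2) (D + E_3pi/2) f = 0
(-2(D + E_pi/2)) (D E_pi/2) (D + E_3pi/2) f = 0

the result is g(x) = 0


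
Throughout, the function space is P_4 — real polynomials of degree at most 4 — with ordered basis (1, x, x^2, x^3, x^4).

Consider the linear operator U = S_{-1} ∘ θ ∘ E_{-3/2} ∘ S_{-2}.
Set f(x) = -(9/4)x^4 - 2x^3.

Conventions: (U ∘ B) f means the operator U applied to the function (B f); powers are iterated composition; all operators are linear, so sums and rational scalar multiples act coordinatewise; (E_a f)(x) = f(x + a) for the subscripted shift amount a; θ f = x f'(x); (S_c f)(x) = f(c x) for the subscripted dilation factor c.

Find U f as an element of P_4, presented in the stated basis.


S_{-2} f = -36x^4 + 16x^3
E_{-3/2} S_{-2} f = -36x^4 + 232x^3 - 558x^2 + 594x - 945/4
θ E_{-3/2} S_{-2} f = -144x^4 + 696x^3 - 1116x^2 + 594x
S_{-1} (θ ∘ E_{-3/2} ∘ S_{-2}) f = -144x^4 - 696x^3 - 1116x^2 - 594x

the result is g(x) = -144x^4 - 696x^3 - 1116x^2 - 594x


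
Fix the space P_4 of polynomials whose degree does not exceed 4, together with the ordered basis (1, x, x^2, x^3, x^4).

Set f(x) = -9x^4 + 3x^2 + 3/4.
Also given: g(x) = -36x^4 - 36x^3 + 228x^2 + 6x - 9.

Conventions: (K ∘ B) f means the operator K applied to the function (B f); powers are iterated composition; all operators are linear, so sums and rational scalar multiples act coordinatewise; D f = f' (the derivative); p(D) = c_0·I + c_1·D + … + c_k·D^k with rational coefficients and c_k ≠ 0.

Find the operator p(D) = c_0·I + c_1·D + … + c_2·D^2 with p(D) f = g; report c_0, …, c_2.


c_0 = 4, c_1 = 1, c_2 = -2

D^0 f = -9x^4 + 3x^2 + 3/4
D^1 f = -36x^3 + 6x
D^2 f = -108x^2 + 6
matching coefficients of g against c_0 f + c_1 Df + … from the top degree down determines the c_i
solution: c_0 = 4, c_1 = 1, c_2 = -2


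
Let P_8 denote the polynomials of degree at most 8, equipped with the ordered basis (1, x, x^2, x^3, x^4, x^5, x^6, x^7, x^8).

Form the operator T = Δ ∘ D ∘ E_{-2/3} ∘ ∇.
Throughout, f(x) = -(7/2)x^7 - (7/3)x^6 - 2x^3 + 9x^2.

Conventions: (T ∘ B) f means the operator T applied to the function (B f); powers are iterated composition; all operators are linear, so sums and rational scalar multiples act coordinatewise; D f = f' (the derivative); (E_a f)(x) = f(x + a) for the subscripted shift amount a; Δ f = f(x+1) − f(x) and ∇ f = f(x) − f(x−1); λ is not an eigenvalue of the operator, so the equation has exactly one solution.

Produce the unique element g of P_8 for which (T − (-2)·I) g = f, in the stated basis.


write g with unknown coordinates in the stated basis and equate coefficients in (T − (-2)·I) g = f
solving from the highest basis element down gives g = -(7/4)x^7 - (7/6)x^6 + (735/4)x^4 - 421x^3 + (2153/4)x^2 - (22855/9)x + 101489/36
check: T g = -(735/2)x^4 + 840x^3 - (2135/2)x^2 + (45710/9)x - 101489/18
so T g − (-2)·g = -(7/2)x^7 - (7/3)x^6 - 2x^3 + 9x^2 = f ✓

the result is g(x) = -(7/4)x^7 - (7/6)x^6 + (735/4)x^4 - 421x^3 + (2153/4)x^2 - (22855/9)x + 101489/36


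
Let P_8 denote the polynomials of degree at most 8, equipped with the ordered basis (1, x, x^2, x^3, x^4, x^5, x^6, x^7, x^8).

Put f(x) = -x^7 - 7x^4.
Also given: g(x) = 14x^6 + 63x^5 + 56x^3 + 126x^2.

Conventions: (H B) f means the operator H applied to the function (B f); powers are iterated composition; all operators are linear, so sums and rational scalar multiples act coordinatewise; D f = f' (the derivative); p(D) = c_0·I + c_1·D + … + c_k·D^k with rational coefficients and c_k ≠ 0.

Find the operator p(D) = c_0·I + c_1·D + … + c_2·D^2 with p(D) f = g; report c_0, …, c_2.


D^0 f = -x^7 - 7x^4
D^1 f = -7x^6 - 28x^3
D^2 f = -42x^5 - 84x^2
matching coefficients of g against c_0 f + c_1 Df + … from the top degree down determines the c_i
solution: c_0 = 0, c_1 = -2, c_2 = -3/2

c_0 = 0, c_1 = -2, c_2 = -3/2


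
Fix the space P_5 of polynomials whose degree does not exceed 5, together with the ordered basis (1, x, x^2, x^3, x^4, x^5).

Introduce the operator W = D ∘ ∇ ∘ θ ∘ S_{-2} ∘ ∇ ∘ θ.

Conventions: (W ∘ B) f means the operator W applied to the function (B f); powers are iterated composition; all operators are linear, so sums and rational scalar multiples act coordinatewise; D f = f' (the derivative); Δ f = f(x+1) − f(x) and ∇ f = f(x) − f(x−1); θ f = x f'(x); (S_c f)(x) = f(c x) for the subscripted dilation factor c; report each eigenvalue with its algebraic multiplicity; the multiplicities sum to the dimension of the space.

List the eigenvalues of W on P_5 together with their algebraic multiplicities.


image of 1: 0
image of x: 0
image of x^2: 0
image of x^3: 144
image of x^4: -2304x + 768
image of x^5: 19200x^2 - 12000x + 3600
the matrix is upper triangular; its diagonal is (0, 0, 0, 0, 0, 0)
for a triangular matrix the eigenvalues are the diagonal entries, with algebraic multiplicity their repetition count

λ = 0 (multiplicity 6)


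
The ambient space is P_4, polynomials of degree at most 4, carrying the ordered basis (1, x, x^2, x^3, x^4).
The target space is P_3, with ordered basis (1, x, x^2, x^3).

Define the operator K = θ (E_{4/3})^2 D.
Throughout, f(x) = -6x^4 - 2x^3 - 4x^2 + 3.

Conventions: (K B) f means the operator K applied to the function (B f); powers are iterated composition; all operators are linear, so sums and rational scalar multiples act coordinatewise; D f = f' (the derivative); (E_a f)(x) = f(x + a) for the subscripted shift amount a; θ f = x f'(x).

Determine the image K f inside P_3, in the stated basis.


the result is g(x) = -72x^3 - 396x^2 - 552x

D f = -24x^3 - 6x^2 - 8x
E_{4/3} D f = -24x^3 - 102x^2 - 152x - 704/9
E_{4/3} E_{4/3} D f = -24x^3 - 198x^2 - 552x - 4672/9
θ (E_{4/3})^2 D f = -72x^3 - 396x^2 - 552x


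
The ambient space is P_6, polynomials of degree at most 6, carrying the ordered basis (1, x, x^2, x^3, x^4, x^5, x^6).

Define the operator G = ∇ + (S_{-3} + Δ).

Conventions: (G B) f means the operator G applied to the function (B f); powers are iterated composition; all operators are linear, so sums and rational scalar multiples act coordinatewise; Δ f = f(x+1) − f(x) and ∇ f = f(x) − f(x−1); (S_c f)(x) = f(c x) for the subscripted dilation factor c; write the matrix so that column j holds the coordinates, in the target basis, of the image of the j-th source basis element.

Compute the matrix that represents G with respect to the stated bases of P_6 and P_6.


image of 1: 1
image of x: -3x + 2
image of x^2: 9x^2 + 4x
image of x^3: -27x^3 + 6x^2 + 2
image of x^4: 81x^4 + 8x^3 + 8x
image of x^5: -243x^5 + 10x^4 + 20x^2 + 2
image of x^6: 729x^6 + 12x^5 + 40x^3 + 12x
each image's coordinates form column j of the matrix

the matrix is [[1, 2, 0, 2, 0, 2, 0]; [0, -3, 4, 0, 8, 0, 12]; [0, 0, 9, 6, 0, 20, 0]; [0, 0, 0, -27, 8, 0, 40]; [0, 0, 0, 0, 81, 10, 0]; [0, 0, 0, 0, 0, -243, 12]; [0, 0, 0, 0, 0, 0, 729]] (rows listed top to bottom)


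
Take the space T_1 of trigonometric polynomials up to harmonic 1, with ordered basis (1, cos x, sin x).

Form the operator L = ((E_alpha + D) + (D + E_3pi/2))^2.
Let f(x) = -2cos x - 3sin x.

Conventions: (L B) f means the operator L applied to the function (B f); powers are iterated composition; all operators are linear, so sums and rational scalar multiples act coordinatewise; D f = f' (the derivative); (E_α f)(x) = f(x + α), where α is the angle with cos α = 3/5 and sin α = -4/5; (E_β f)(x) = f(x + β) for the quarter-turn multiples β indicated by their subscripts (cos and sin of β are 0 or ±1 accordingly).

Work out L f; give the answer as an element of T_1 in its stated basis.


E_alpha f = (6/5)cos x - (17/5)sin x
D f = -3cos x + 2sin x
(E_alpha + D) f = -(9/5)cos x - (7/5)sin x
D f = -3cos x + 2sin x
E_3pi/2 f = 3cos x - 2sin x
(D + E_3pi/2) f = 0
((E_alpha + D) + (D + E_3pi/2)) f = -(9/5)cos x - (7/5)sin x
E_alpha ((E_alpha + D) + (D + E_3pi/2)) f = (1/25)cos x - (57/25)sin x
D ((E_alpha + D) + (D + E_3pi/2)) f = -(7/5)cos x + (9/5)sin x
(E_alpha + D) ((E_alpha + D) + (D + E_3pi/2)) f = -(34/25)cos x - (12/25)sin x
D ((E_alpha + D) + (D + E_3pi/2)) f = -(7/5)cos x + (9/5)sin x
E_3pi/2 ((E_alpha + D) + (D + E_3pi/2)) f = (7/5)cos x - (9/5)sin x
(D + E_3pi/2) ((E_alpha + D) + (D + E_3pi/2)) f = 0
((E_alpha + D) + (D + E_3pi/2)) ((E_alpha + D) + (D + E_3pi/2)) f = -(34/25)cos x - (12/25)sin x

g(x) = -(34/25)cos x - (12/25)sin x
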